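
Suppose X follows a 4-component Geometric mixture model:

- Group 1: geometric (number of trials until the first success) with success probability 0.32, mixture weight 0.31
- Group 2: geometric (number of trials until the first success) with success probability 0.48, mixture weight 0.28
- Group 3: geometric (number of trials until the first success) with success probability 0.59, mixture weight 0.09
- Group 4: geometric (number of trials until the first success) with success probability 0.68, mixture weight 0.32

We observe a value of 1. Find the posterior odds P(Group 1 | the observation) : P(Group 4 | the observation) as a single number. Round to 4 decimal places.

Only the two components matter; the odds are (π_i f_i(x)) / (π_j f_j(x)).
Component likelihoods at x = 1:
  p_1 = 0.32
  p_2 = 0.48
  p_3 = 0.59
  p_4 = 0.68
0.0992 / 0.2176 ≈ 0.4559

0.4559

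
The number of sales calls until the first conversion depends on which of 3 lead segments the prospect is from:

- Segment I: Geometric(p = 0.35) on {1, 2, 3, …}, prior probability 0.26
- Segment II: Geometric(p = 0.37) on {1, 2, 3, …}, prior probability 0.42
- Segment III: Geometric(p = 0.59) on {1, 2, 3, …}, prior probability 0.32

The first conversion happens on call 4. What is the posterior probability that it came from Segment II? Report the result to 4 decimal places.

Posterior ∝ prior × likelihood, so P(k | x) ∝ P(Z=k) f_k(x); normalise over all components.
Geometric probabilities:
  p_I = 0.0961188
  p_II = 0.0925174
  p_III = 0.0406634
Multiply by the mixture weights:
  P(Z=I)·p_I = 0.26 × 0.0961188 = 0.0249909
  P(Z=II)·p_II = 0.42 × 0.0925174 = 0.0388573
  P(Z=III)·p_III = 0.32 × 0.0406634 = 0.0130123
Normaliser: 0.0249909 + 0.0388573 + 0.0130123 = 0.0768605
P(Segment II | x) ≈ 0.5056

0.5056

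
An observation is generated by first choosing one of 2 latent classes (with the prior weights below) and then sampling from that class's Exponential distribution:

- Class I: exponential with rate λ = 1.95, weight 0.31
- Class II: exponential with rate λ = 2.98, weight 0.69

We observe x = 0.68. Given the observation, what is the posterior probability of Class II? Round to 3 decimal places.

Apply Bayes' rule: the posterior for each component is proportional to its prior times its likelihood at x.
Component likelihoods at x = 0.68:
  L_I = 0.517798
  L_II = 0.392791
Multiply by the mixture weights:
  P(Z=I)·L_I = 0.31 × 0.517798 = 0.160517
  P(Z=II)·L_II = 0.69 × 0.392791 = 0.271026
Sum: 0.160517 + 0.271026 = 0.431543
P(Class II | the observation) ≈ 0.628

0.628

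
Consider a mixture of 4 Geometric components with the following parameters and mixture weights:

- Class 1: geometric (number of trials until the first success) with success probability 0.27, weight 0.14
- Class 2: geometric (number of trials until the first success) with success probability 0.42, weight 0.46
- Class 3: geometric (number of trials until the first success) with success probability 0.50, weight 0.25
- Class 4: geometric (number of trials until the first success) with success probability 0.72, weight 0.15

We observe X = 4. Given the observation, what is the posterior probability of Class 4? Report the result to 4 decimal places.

0.0337

Apply Bayes' rule: the posterior for each component is proportional to its prior times its likelihood at x.
Geometric probabilities:
  L_1 = 0.105035
  L_2 = 0.081947
  L_3 = 0.0625
  L_4 = 0.0158054
Weight by the priors:
  P(Z=1)·L_1 = 0.14 × 0.105035 = 0.0147048
  P(Z=2)·L_2 = 0.46 × 0.081947 = 0.0376956
  P(Z=3)·L_3 = 0.25 × 0.0625 = 0.015625
  P(Z=4)·L_4 = 0.15 × 0.0158054 = 0.00237082
Sum: 0.0147048 + 0.0376956 + 0.015625 + 0.00237082 = 0.0703963
Responsibility of Class 4: 0.00237082 / 0.0703963 ≈ 0.0337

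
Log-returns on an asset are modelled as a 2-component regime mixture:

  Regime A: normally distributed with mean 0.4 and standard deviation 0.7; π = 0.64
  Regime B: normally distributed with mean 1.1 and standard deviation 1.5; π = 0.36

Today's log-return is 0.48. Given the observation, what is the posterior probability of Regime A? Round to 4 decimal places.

0.8048

P(component k | x) = π_k·f_k(x) / marginal(x), where marginal(x) = Σ_j π_j·f_j(x).
Component likelihoods at x = 0.48:
  f_A = (1/(0.7·√(2π)))·exp(−(0.48−0.4)²/(2·0.7²)) = 0.569918·exp(-0.00653) = 0.566208
  f_B = (1/(1.5·√(2π)))·exp(−(0.48−1.1)²/(2·1.5²)) = 0.265962·exp(-0.08542) = 0.244186
Prior × likelihood for each component:
  π_A·f_A = 0.64 × 0.566208 = 0.362373
  π_B·f_B = 0.36 × 0.244186 = 0.0879069
Evidence: 0.362373 + 0.0879069 = 0.45028
So the posterior for Regime A is 0.362373 / 0.45028 ≈ 0.8048.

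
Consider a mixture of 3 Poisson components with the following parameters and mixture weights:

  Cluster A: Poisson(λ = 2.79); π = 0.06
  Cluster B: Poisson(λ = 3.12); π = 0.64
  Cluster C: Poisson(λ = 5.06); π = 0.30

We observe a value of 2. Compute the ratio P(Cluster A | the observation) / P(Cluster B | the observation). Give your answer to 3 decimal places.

0.104

Since P(k|x) ∝ π_k f_k(x), the posterior odds are π_i f_i(x) / (π_j f_j(x)).
Poisson probabilities:
  f_A = e^(−2.79)·2.79^2/2! = 0.239054
  f_B = e^(−3.12)·3.12^2/2! = 0.214922
  f_C = e^(−5.06)·5.06^2/2! = 0.0812346
Posterior odds = (π_A·f_A) / (π_B·f_B) = (0.06·0.239054) / (0.64·0.214922) = 0.0143433 / 0.13755 ≈ 0.104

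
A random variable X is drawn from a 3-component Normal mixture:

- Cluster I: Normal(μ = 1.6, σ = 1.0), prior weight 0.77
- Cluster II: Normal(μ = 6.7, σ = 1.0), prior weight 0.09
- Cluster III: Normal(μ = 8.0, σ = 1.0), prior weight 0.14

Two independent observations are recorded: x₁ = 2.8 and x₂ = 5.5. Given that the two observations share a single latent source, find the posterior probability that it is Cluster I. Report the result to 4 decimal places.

By Bayes' theorem, P(k | x) = w_k f_k(x) / Σ_j w_j f_j(x).
Since both observations come from the same component, the likelihood for component k is f_k(x₁)·f_k(x₂).
  f_I = [0.194186] × [0.000198655] = 3.85761e-05
  f_II = [0.000198655] × [0.194186] = 3.85761e-05
  f_III = [5.36104e-07] × [0.0175283] = 9.39698e-09
Prior × likelihood for each component:
  w_I·f_I = 0.77 × 3.85761e-05 = 2.97036e-05
  w_II·f_II = 0.09 × 3.85761e-05 = 3.47185e-06
  w_III·f_III = 0.14 × 9.39698e-09 = 1.31558e-09
Denominator: 2.97036e-05 + 3.47185e-06 + 1.31558e-09 = 3.31768e-05
P(Cluster I | x₁, x₂) = 2.97036e-05 / 3.31768e-05 ≈ 0.8953

0.8953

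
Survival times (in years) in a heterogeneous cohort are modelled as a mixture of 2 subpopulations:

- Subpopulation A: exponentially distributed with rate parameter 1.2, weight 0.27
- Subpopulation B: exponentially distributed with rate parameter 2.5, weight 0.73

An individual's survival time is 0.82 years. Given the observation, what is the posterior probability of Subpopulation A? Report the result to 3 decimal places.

Posterior ∝ prior × likelihood, so P(k | x) ∝ π_k f_k(x); normalise over all components.
Component likelihoods at x = 0.82 years:
  f_A = 1.2·e^(−1.2·0.82) = 1.2·e^(−0.9840) = 0.448575
  f_B = 2.5·e^(−2.5·0.82) = 2.5·e^(−2.0500) = 0.321837
Prior × likelihood for each component:
  π_A·f_A = 0.27 × 0.448575 = 0.121115
  π_B·f_B = 0.73 × 0.321837 = 0.234941
Marginal: 0.121115 + 0.234941 = 0.356057
P(Subpopulation A | 0.82 years) ≈ 0.340

0.340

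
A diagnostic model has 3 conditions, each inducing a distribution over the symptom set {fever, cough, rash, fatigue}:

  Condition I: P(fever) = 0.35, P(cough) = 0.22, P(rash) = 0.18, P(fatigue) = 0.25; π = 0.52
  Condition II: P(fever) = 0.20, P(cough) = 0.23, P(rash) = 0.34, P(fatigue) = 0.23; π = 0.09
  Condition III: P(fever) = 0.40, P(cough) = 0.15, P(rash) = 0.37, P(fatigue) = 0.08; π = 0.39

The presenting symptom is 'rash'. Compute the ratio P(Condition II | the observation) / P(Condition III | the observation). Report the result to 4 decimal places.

Posterior odds = (π_i f_i(x)) / (π_j f_j(x)); the normalising sum cancels.
Evaluate each component's likelihood at the observed value:
  L_I = P(rash | comp) = 0.18
  L_II = P(rash | comp) = 0.34
  L_III = P(rash | comp) = 0.37
Posterior odds = (π_II·L_II) / (π_III·L_III) = (0.09·0.34) / (0.39·0.37) = 0.0306 / 0.1443 ≈ 0.2121

0.2121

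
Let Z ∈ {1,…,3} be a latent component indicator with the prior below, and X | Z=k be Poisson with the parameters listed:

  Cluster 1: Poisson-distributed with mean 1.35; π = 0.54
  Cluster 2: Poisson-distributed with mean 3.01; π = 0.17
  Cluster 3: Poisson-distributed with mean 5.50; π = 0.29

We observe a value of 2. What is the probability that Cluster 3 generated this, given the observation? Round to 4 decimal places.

By Bayes' theorem, P(k | x) = P(Z=k) f_k(x) / Σ_j P(Z=j) f_j(x).
Evaluate each component's likelihood at the observed value:
  f_1 = e^(−1.35)·1.35^2/2! = 0.236233
  f_2 = e^(−3.01)·3.01^2/2! = 0.223294
  f_3 = e^(−5.50)·5.50^2/2! = 0.0618124
Unnormalised posteriors:
  P(Z=1)·f_1 = 0.54 × 0.236233 = 0.127566
  P(Z=2)·f_2 = 0.17 × 0.223294 = 0.0379599
  P(Z=3)·f_3 = 0.29 × 0.0618124 = 0.0179256
Evidence: 0.127566 + 0.0379599 + 0.0179256 = 0.183451
P(Cluster 3 | x) = 0.0179256 / 0.183451 ≈ 0.0977

0.0977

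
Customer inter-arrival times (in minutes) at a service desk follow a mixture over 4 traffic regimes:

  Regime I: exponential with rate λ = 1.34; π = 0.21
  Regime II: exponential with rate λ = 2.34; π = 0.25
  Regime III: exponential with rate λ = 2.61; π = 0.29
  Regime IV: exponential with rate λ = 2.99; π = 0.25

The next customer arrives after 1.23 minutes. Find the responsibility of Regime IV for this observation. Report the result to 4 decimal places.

0.1385

P(component k | x) = w_k·f_k(x) / marginal(x), where marginal(x) = Σ_j w_j·f_j(x).
Exponential densities:
  p_I = 0.257811
  p_II = 0.131592
  p_III = 0.105299
  p_IV = 0.0755904
Unnormalised posteriors:
  w_I·p_I = 0.21 × 0.257811 = 0.0541402
  w_II·p_II = 0.25 × 0.131592 = 0.032898
  w_III·p_III = 0.29 × 0.105299 = 0.0305368
  w_IV·p_IV = 0.25 × 0.0755904 = 0.0188976
Sum: 0.0541402 + 0.032898 + 0.0305368 + 0.0188976 = 0.136473
P(Regime IV | data) = 0.0188976 / 0.136473 ≈ 0.1385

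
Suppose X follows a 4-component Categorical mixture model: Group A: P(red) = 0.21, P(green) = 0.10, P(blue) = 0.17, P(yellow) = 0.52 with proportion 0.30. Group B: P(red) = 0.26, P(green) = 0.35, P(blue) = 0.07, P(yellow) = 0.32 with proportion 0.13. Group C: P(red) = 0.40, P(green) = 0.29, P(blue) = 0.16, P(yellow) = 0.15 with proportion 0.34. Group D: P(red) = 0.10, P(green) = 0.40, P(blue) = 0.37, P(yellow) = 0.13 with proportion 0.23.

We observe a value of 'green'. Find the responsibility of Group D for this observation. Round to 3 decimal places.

0.346

Apply Bayes' rule: the posterior for each component is proportional to its prior times its likelihood at x.
Categorical probabilities:
  p_A = 0.1
  p_B = 0.35
  p_C = 0.29
  p_D = 0.4
Unnormalised posteriors:
  π_A·p_A = 0.30 × 0.1 = 0.03
  π_B·p_B = 0.13 × 0.35 = 0.0455
  π_C·p_C = 0.34 × 0.29 = 0.0986
  π_D·p_D = 0.23 × 0.4 = 0.092
Denominator: 0.03 + 0.0455 + 0.0986 + 0.092 = 0.2661
Responsibility of Group D: 0.092 / 0.2661 ≈ 0.346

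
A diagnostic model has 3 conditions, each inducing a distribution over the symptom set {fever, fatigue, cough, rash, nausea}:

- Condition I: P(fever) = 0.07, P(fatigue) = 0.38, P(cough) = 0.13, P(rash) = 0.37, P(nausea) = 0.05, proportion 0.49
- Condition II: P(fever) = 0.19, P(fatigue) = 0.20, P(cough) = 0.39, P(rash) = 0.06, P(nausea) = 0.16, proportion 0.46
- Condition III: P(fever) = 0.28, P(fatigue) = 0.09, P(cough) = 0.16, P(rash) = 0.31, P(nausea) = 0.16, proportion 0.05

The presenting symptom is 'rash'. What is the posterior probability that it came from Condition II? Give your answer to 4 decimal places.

0.1230

The responsibility of component k is P(Z=k) f_k(x) divided by Σ_j P(Z=j) f_j(x).
Component likelihoods at x = 'rash':
  L_I = P(rash | comp) = 0.37
  L_II = P(rash | comp) = 0.06
  L_III = P(rash | comp) = 0.31
Unnormalised posteriors:
  P(Z=I)·L_I = 0.49 × 0.37 = 0.1813
  P(Z=II)·L_II = 0.46 × 0.06 = 0.0276
  P(Z=III)·L_III = 0.05 × 0.31 = 0.0155
Sum: 0.1813 + 0.0276 + 0.0155 = 0.2244
So the posterior for Condition II is 0.0276 / 0.2244 ≈ 0.1230.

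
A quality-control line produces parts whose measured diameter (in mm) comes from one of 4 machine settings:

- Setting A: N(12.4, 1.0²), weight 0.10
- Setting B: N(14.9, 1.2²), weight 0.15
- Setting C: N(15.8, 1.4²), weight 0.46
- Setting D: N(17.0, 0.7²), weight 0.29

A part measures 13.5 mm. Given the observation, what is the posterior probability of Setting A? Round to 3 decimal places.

0.269

Posterior ∝ prior × likelihood, so P(k | x) ∝ w_k f_k(x); normalise over all components.
Normal densities:
  f_A = 0.217852
  f_B = 0.168332
  f_C = 0.0739105
  f_D = 2.12389e-06
Weight by the priors:
  w_A·f_A = 0.10 × 0.217852 = 0.0217852
  w_B·f_B = 0.15 × 0.168332 = 0.0252498
  w_C·f_C = 0.46 × 0.0739105 = 0.0339988
  w_D·f_D = 0.29 × 2.12389e-06 = 6.15927e-07
Marginal: 0.0217852 + 0.0252498 + 0.0339988 + 6.15927e-07 = 0.0810345
P(Setting A | 13.5 mm) = 0.0217852 / 0.0810345 ≈ 0.269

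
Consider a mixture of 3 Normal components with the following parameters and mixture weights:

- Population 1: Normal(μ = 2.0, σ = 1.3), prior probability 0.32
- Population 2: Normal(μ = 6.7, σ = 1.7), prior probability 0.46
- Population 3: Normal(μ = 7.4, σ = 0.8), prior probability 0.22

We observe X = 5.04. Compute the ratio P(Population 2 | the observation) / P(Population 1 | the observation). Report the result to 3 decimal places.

Only the two components matter; the odds are (π_i f_i(x)) / (π_j f_j(x)).
Normal densities:
  L_1 = (1/(1.3·√(2π)))·exp(−(5.04−2.0)²/(2·1.3²)) = 0.306879·exp(-2.73420) = 0.0199305
  L_2 = (1/(1.7·√(2π)))·exp(−(5.04−6.7)²/(2·1.7²)) = 0.234672·exp(-0.47675) = 0.145684
  L_3 = (1/(0.8·√(2π)))·exp(−(5.04−7.4)²/(2·0.8²)) = 0.498678·exp(-4.35125) = 0.0064283
Posterior odds = (π_2·L_2) / (π_1·L_1) = (0.46·0.145684) / (0.32·0.0199305) = 0.0670147 / 0.00637776 ≈ 10.508

10.508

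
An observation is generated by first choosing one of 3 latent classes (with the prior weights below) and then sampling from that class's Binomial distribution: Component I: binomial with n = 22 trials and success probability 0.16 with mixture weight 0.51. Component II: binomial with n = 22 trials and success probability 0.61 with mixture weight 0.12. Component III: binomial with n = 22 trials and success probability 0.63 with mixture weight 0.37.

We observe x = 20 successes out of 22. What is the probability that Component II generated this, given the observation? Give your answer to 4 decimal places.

0.1590

Apply Bayes' rule: the posterior for each component is proportional to its prior times its likelihood at x.
Component likelihoods at x = 20 successes out of 22:
  f_I = C(22,20)·0.16^20·0.84^2 = 231·1.20893e-16·0.7056 = 1.97047e-14
  f_II = C(22,20)·0.61^20·0.39^2 = 231·5.08858e-05·0.1521 = 0.00178788
  f_III = C(22,20)·0.63^20·0.37^2 = 231·9.70088e-05·0.1369 = 0.0030678
Unnormalised posteriors:
  π_I·f_I = 0.51 × 1.97047e-14 = 1.00494e-14
  π_II·f_II = 0.12 × 0.00178788 = 0.000214545
  π_III·f_III = 0.37 × 0.0030678 = 0.00113508
Denominator: 1.00494e-14 + 0.000214545 + 0.00113508 = 0.00134963
P(Component II | x) = 0.000214545 / 0.00134963 ≈ 0.1590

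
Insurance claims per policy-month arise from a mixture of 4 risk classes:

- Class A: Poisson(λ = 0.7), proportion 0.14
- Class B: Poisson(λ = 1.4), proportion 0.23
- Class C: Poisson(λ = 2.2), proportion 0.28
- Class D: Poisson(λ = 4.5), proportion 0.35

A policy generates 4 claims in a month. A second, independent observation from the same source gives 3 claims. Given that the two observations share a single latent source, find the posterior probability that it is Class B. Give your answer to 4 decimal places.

0.0562

Posterior ∝ prior × likelihood, so P(k | x) ∝ w_k f_k(x); normalise over all components.
Since both observations come from the same component, the likelihood for component k is f_k(x₁)·f_k(x₂).
  f_A = [e^(−0.7)·0.7^4/4! = 0.00496792] × [0.0283881] = 0.00014103
  f_B = [e^(−1.4)·1.4^4/4! = 0.039472] × [0.112777] = 0.00445153
  f_C = [e^(−2.2)·2.2^4/4! = 0.108151] × [0.196639] = 0.0212667
  f_D = [e^(−4.5)·4.5^4/4! = 0.189808] × [0.168718] = 0.0320239
Unnormalised posteriors:
  w_A·f_A = 0.14 × 0.00014103 = 1.97442e-05
  w_B·f_B = 0.23 × 0.00445153 = 0.00102385
  w_C·f_C = 0.28 × 0.0212667 = 0.00595468
  w_D·f_D = 0.35 × 0.0320239 = 0.0112084
Sum: 1.97442e-05 + 0.00102385 + 0.00595468 + 0.0112084 = 0.0182067
P(Class B | x) ≈ 0.0562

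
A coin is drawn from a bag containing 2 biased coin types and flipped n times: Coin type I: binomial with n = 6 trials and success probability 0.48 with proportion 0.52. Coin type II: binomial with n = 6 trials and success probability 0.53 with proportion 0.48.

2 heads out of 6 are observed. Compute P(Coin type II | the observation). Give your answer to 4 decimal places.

0.4289

By Bayes' theorem, P(k | x) = P(Z=k) f_k(x) / Σ_j P(Z=j) f_j(x).
Binomial probabilities:
  f_I = C(6,2)·0.48^2·0.52^4 = 15·0.2304·0.0731162 = 0.252689
  f_II = C(6,2)·0.53^2·0.47^4 = 15·0.2809·0.0487968 = 0.205605
Weight by the priors:
  P(Z=I)·f_I = 0.52 × 0.252689 = 0.131399
  P(Z=II)·f_II = 0.48 × 0.205605 = 0.0986906
Sum: 0.131399 + 0.0986906 = 0.230089
P(Coin type II | the observation) ≈ 0.4289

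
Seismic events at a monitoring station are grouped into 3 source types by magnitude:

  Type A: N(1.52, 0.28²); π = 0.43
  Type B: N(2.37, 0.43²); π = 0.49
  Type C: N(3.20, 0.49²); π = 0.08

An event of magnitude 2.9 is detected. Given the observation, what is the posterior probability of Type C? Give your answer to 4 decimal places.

The responsibility of component k is π_k f_k(x) divided by Σ_j π_j f_j(x).
Normal densities:
  p_A = 7.56952e-06
  p_B = 0.434062
  p_C = 0.675022
Weight by the priors:
  π_A·p_A = 0.43 × 7.56952e-06 = 3.25489e-06
  π_B·p_B = 0.49 × 0.434062 = 0.21269
  π_C·p_C = 0.08 × 0.675022 = 0.0540017
Marginal: 3.25489e-06 + 0.21269 + 0.0540017 = 0.266695
P(Type C | the observation) ≈ 0.2025

0.2025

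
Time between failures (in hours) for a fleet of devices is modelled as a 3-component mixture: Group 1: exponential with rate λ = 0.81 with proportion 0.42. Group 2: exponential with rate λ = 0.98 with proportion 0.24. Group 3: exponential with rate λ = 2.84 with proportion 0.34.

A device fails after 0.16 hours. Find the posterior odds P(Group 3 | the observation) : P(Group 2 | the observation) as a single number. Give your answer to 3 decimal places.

3.049

Since P(k|x) ∝ π_k f_k(x), the posterior odds are π_i f_i(x) / (π_j f_j(x)).
Component likelihoods at x = 0.16 hours:
  L_1 = 0.81·e^(−0.81·0.16) = 0.81·e^(−0.1296) = 0.711542
  L_2 = 0.98·e^(−0.98·0.16) = 0.98·e^(−0.1568) = 0.837778
  L_3 = 2.84·e^(−2.84·0.16) = 2.84·e^(−0.4544) = 1.80291
Posterior odds = (π_3·L_3) / (π_2·L_2) = (0.34·1.80291) / (0.24·0.837778) = 0.612991 / 0.201067 ≈ 3.049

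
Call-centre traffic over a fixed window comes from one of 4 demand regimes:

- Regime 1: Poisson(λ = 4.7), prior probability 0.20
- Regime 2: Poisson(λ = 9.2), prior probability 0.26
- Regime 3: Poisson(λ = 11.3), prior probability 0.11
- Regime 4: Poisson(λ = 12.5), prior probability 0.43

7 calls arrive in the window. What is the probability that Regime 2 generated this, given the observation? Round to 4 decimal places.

By Bayes' theorem, P(k | x) = P(Z=k) f_k(x) / Σ_j P(Z=j) f_j(x).
Component likelihoods at x = 7 calls:
  p_1 = e^(−4.7)·4.7^7/7! = 0.0914261
  p_2 = e^(−9.2)·9.2^7/7! = 0.111834
  p_3 = e^(−11.3)·11.3^7/7! = 0.0577552
  p_4 = e^(−12.5)·12.5^7/7! = 0.0352581
Unnormalised posteriors:
  P(Z=1)·p_1 = 0.20 × 0.0914261 = 0.0182852
  P(Z=2)·p_2 = 0.26 × 0.111834 = 0.0290769
  P(Z=3)·p_3 = 0.11 × 0.0577552 = 0.00635307
  P(Z=4)·p_4 = 0.43 × 0.0352581 = 0.015161
Evidence: 0.0182852 + 0.0290769 + 0.00635307 + 0.015161 = 0.0688762
P(Regime 2 | x) ≈ 0.4222

0.4222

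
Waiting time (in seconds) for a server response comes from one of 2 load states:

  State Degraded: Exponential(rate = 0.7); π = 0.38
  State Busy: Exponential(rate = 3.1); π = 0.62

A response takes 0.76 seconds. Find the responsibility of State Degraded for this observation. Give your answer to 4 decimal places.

Posterior ∝ prior × likelihood, so P(k | x) ∝ w_k f_k(x); normalise over all components.
Component likelihoods at x = 0.76 seconds:
  f_Degraded = 0.4112
  f_Busy = 0.293876
Multiply by the mixture weights:
  w_Degraded·f_Degraded = 0.38 × 0.4112 = 0.156256
  w_Busy·f_Busy = 0.62 × 0.293876 = 0.182203
Sum: 0.156256 + 0.182203 = 0.338459
P(State Degraded | data) ≈ 0.4617

0.4617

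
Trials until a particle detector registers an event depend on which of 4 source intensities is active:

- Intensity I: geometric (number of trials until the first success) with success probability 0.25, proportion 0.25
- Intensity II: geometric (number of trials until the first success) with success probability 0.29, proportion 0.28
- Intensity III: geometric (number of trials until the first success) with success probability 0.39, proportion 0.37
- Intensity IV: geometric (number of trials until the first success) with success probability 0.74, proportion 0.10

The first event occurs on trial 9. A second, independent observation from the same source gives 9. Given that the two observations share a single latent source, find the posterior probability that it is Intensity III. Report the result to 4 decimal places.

Apply Bayes' rule: the posterior for each component is proportional to its prior times its likelihood at x.
Since both observations come from the same component, the likelihood for component k is f_k(x₁)·f_k(x₂).
  L_I = [0.0250282] × [0.0250282] = 0.000626412
  L_II = [0.0187269] × [0.0187269] = 0.000350695
  L_III = [0.00747659] × [0.00747659] = 5.58993e-05
  L_IV = [1.54532e-05] × [1.54532e-05] = 2.38801e-10
Unnormalised posteriors:
  P(Z=I)·L_I = 0.25 × 0.000626412 = 0.000156603
  P(Z=II)·L_II = 0.28 × 0.000350695 = 9.81946e-05
  P(Z=III)·L_III = 0.37 × 5.58993e-05 = 2.06828e-05
  P(Z=IV)·L_IV = 0.10 × 2.38801e-10 = 2.38801e-11
Sum: 0.000156603 + 9.81946e-05 + 2.06828e-05 + 2.38801e-11 = 0.00027548
P(Intensity III | data) ≈ 0.0751

0.0751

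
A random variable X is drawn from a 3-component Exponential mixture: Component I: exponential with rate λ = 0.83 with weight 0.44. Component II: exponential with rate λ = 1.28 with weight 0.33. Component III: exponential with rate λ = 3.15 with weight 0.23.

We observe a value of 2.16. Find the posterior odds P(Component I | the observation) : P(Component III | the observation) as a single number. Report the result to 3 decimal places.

Posterior odds = (P(Z=i) f_i(x)) / (P(Z=j) f_j(x)); the normalising sum cancels.
Exponential densities:
  p_I = 0.83·e^(−0.83·2.16) = 0.83·e^(−1.7928) = 0.138189
  p_II = 1.28·e^(−1.28·2.16) = 1.28·e^(−2.7648) = 0.0806255
  p_III = 3.15·e^(−3.15·2.16) = 3.15·e^(−6.8040) = 0.00349439
Odds = (0.44/0.23) × (0.138189/0.00349439) = 1.91304 × 39.5461 ≈ 75.653

75.653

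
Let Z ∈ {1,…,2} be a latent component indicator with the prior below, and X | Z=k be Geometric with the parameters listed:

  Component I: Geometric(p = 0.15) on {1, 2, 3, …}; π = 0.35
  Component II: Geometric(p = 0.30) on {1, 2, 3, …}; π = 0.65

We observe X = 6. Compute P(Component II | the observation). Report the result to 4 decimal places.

By Bayes' theorem, P(k | x) = w_k f_k(x) / Σ_j w_j f_j(x).
Evaluate each component's likelihood at the observed value:
  f_I = 0.15·(1−0.15)^5 = 0.15·0.443705 = 0.0665558
  f_II = 0.30·(1−0.30)^5 = 0.30·0.16807 = 0.050421
Multiply by the mixture weights:
  w_I·f_I = 0.35 × 0.0665558 = 0.0232945
  w_II·f_II = 0.65 × 0.050421 = 0.0327736
Marginal: 0.0232945 + 0.0327736 = 0.0560682
Responsibility of Component II: 0.0327736 / 0.0560682 ≈ 0.5845

0.5845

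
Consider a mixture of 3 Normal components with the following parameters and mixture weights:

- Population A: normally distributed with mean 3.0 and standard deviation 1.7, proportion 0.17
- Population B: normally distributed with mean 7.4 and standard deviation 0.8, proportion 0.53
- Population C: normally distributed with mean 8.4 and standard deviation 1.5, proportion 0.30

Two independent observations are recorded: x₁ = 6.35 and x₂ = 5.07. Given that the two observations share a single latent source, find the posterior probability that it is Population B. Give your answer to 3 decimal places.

By Bayes' theorem, P(k | x) = π_k f_k(x) / Σ_j π_j f_j(x).
Since both observations come from the same component, the likelihood for component k is f_k(x₁)·f_k(x₂).
  p_A = [0.0336691] × [0.111816] = 0.00376475
  p_B = [0.210741] × [0.00717521] = 0.00151211
  p_C = [0.104529] × [0.0226272] = 0.00236519
Multiply by the mixture weights:
  π_A·p_A = 0.17 × 0.00376475 = 0.000640007
  π_B·p_B = 0.53 × 0.00151211 = 0.000801421
  π_C·p_C = 0.30 × 0.00236519 = 0.000709558
Normaliser: 0.000640007 + 0.000801421 + 0.000709558 = 0.00215099
P(Population B | x) ≈ 0.373

0.373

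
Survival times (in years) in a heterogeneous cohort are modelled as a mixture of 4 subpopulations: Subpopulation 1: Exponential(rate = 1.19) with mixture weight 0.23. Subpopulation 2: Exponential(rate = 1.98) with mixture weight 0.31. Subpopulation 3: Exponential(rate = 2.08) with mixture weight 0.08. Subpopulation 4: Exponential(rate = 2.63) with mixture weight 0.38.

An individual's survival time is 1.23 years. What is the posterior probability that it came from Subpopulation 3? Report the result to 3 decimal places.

0.076

By Bayes' theorem, P(k | x) = w_k f_k(x) / Σ_j w_j f_j(x).
Evaluate each component's likelihood at the observed value:
  L_1 = 1.19·e^(−1.19·1.23) = 1.19·e^(−1.4637) = 0.275341
  L_2 = 1.98·e^(−1.98·1.23) = 1.98·e^(−2.4354) = 0.173374
  L_3 = 2.08·e^(−2.08·1.23) = 2.08·e^(−2.5584) = 0.161051
  L_4 = 2.63·e^(−2.63·1.23) = 2.63·e^(−3.2349) = 0.103528
Unnormalised posteriors:
  w_1·L_1 = 0.23 × 0.275341 = 0.0633283
  w_2·L_2 = 0.31 × 0.173374 = 0.053746
  w_3·L_3 = 0.08 × 0.161051 = 0.0128841
  w_4·L_4 = 0.38 × 0.103528 = 0.0393405
Sum: 0.0633283 + 0.053746 + 0.0128841 + 0.0393405 = 0.169299
P(Subpopulation 3 | x) ≈ 0.076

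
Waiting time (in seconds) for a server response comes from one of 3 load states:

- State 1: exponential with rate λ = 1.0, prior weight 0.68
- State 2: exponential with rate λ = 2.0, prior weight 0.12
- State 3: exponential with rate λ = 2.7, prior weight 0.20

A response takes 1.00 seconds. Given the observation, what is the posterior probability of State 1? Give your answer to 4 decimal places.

P(component k | x) = π_k·f_k(x) / marginal(x), where marginal(x) = Σ_j π_j·f_j(x).
Evaluate each component's likelihood at the observed value:
  p_1 = 0.367879
  p_2 = 0.270671
  p_3 = 0.181455
Unnormalised posteriors:
  π_1·p_1 = 0.68 × 0.367879 = 0.250158
  π_2·p_2 = 0.12 × 0.270671 = 0.0324805
  π_3·p_3 = 0.20 × 0.181455 = 0.036291
Sum: 0.250158 + 0.0324805 + 0.036291 = 0.318929
P(State 1 | 1.00 seconds) ≈ 0.7844

0.7844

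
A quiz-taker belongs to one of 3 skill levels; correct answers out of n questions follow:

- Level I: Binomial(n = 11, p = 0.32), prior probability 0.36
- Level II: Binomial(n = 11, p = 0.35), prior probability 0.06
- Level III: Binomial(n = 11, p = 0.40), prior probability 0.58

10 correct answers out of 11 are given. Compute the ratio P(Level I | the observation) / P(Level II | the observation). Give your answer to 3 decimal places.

2.562

The posterior odds equal the prior odds times the likelihood ratio: (π_i/π_j)·(f_i(x)/f_j(x)).
Evaluate each component's likelihood at the observed value:
  p_I = 8.42173e-05
  p_II = 0.000197236
  p_III = 0.00069206
Posterior odds = (π_I·p_I) / (π_II·p_II) = (0.36·8.42173e-05) / (0.06·0.000197236) = 3.03182e-05 / 1.18342e-05 ≈ 2.562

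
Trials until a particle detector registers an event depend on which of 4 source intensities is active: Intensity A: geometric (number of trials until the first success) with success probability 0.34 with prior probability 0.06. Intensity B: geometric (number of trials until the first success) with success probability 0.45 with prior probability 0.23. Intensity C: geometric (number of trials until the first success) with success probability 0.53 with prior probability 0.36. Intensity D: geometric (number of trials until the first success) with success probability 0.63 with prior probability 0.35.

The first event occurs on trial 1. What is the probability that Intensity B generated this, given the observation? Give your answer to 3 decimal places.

0.193

P(component k | x) = π_k·f_k(x) / marginal(x), where marginal(x) = Σ_j π_j·f_j(x).
Evaluate each component's likelihood at the observed value:
  L_A = 0.34
  L_B = 0.45
  L_C = 0.53
  L_D = 0.63
Weight by the priors:
  π_A·L_A = 0.06 × 0.34 = 0.0204
  π_B·L_B = 0.23 × 0.45 = 0.1035
  π_C·L_C = 0.36 × 0.53 = 0.1908
  π_D·L_D = 0.35 × 0.63 = 0.2205
Evidence: 0.0204 + 0.1035 + 0.1908 + 0.2205 = 0.5352
So the posterior for Intensity B is 0.1035 / 0.5352 ≈ 0.193.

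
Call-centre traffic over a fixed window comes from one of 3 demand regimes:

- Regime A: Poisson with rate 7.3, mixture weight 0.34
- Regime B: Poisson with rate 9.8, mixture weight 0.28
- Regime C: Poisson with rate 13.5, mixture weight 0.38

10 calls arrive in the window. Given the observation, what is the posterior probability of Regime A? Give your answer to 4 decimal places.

P(component k | x) = P(Z=k)·f_k(x) / marginal(x), where marginal(x) = Σ_j P(Z=j)·f_j(x).
Evaluate each component's likelihood at the observed value:
  p_A = 0.0800048
  p_B = 0.124857
  p_C = 0.0759625
Weight by the priors:
  P(Z=A)·p_A = 0.34 × 0.0800048 = 0.0272016
  P(Z=B)·p_B = 0.28 × 0.124857 = 0.0349599
  P(Z=C)·p_C = 0.38 × 0.0759625 = 0.0288657
Normaliser: 0.0272016 + 0.0349599 + 0.0288657 = 0.0910272
P(Regime A | 10 calls) = 0.0272016 / 0.0910272 ≈ 0.2988

0.2988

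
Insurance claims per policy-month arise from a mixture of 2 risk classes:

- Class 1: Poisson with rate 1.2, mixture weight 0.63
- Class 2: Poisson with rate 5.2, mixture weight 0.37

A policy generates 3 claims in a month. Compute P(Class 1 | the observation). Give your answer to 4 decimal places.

Apply Bayes' rule: the posterior for each component is proportional to its prior times its likelihood at x.
Poisson probabilities:
  p_1 = e^(−1.2)·1.2^3/3! = 0.0867439
  p_2 = e^(−5.2)·5.2^3/3! = 0.129279
Prior × likelihood for each component:
  w_1·p_1 = 0.63 × 0.0867439 = 0.0546487
  w_2·p_2 = 0.37 × 0.129279 = 0.0478332
Evidence: 0.0546487 + 0.0478332 = 0.102482
Responsibility of Class 1: 0.0546487 / 0.102482 ≈ 0.5333

0.5333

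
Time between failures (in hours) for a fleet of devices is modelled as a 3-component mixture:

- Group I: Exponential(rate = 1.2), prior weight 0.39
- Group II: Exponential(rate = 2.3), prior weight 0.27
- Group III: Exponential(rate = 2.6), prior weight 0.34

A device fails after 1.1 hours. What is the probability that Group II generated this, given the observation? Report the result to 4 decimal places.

P(component k | x) = π_k·f_k(x) / marginal(x), where marginal(x) = Σ_j π_j·f_j(x).
Evaluate each component's likelihood at the observed value:
  f_I = 1.2·e^(−1.2·1.1) = 1.2·e^(−1.3200) = 0.320562
  f_II = 2.3·e^(−2.3·1.1) = 2.3·e^(−2.5300) = 0.183216
  f_III = 2.6·e^(−2.6·1.1) = 2.6·e^(−2.8600) = 0.148899
Prior × likelihood for each component:
  π_I·f_I = 0.39 × 0.320562 = 0.125019
  π_II·f_II = 0.27 × 0.183216 = 0.0494683
  π_III·f_III = 0.34 × 0.148899 = 0.0506256
Marginal: 0.125019 + 0.0494683 + 0.0506256 = 0.225113
Responsibility of Group II: 0.0494683 / 0.225113 ≈ 0.2197

0.2197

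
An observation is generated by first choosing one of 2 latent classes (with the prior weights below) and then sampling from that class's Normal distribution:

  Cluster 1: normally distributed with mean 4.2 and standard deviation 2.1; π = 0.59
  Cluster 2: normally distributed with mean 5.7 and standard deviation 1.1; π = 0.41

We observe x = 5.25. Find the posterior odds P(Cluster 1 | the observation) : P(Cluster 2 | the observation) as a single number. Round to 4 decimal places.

Posterior odds = (P(Z=i) f_i(x)) / (P(Z=j) f_j(x)); the normalising sum cancels.
Normal densities:
  p_1 = (1/(2.1·√(2π)))·exp(−(5.25−4.2)²/(2·2.1²)) = 0.189973·exp(-0.12500) = 0.16765
  p_2 = (1/(1.1·√(2π)))·exp(−(5.25−5.7)²/(2·1.1²)) = 0.362675·exp(-0.08368) = 0.333562
Odds = (0.59/0.41) × (0.16765/0.333562) = 1.43902 × 0.502606 ≈ 0.7233

0.7233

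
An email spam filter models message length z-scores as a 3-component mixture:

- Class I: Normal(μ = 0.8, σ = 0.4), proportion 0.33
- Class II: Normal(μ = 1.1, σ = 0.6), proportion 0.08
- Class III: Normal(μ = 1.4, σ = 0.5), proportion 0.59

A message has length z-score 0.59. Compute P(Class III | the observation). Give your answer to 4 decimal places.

0.2813

By Bayes' theorem, P(k | x) = P(Z=k) f_k(x) / Σ_j P(Z=j) f_j(x).
Normal densities:
  L_I = 0.868958
  L_II = 0.463308
  L_III = 0.214812
Prior × likelihood for each component:
  P(Z=I)·L_I = 0.33 × 0.868958 = 0.286756
  P(Z=II)·L_II = 0.08 × 0.463308 = 0.0370647
  P(Z=III)·L_III = 0.59 × 0.214812 = 0.126739
Evidence: 0.286756 + 0.0370647 + 0.126739 = 0.45056
Responsibility of Class III: 0.126739 / 0.45056 ≈ 0.2813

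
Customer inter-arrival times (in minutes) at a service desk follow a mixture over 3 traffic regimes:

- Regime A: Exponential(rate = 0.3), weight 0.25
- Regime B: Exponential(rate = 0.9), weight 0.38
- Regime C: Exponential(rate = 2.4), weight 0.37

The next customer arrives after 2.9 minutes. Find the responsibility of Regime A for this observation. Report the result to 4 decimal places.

P(component k | x) = P(Z=k)·f_k(x) / marginal(x), where marginal(x) = Σ_j P(Z=j)·f_j(x).
Evaluate each component's likelihood at the observed value:
  f_A = 0.3·e^(−0.3·2.9) = 0.3·e^(−0.8700) = 0.125685
  f_B = 0.9·e^(−0.9·2.9) = 0.9·e^(−2.6100) = 0.0661811
  f_C = 2.4·e^(−2.4·2.9) = 2.4·e^(−6.9600) = 0.00227783
Multiply by the mixture weights:
  P(Z=A)·f_A = 0.25 × 0.125685 = 0.0314214
  P(Z=B)·f_B = 0.38 × 0.0661811 = 0.0251488
  P(Z=C)·f_C = 0.37 × 0.00227783 = 0.000842798
Marginal: 0.0314214 + 0.0251488 + 0.000842798 = 0.057413
P(Regime A | data) = 0.0314214 / 0.057413 ≈ 0.5473

0.5473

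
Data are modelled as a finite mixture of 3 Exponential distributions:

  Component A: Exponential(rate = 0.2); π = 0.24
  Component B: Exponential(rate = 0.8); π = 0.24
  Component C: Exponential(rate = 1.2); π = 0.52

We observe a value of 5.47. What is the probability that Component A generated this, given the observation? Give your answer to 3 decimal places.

0.830

Apply Bayes' rule: the posterior for each component is proportional to its prior times its likelihood at x.
Exponential densities:
  L_A = 0.2·e^(−0.2·5.47) = 0.2·e^(−1.0940) = 0.0669749
  L_B = 0.8·e^(−0.8·5.47) = 0.8·e^(−4.3760) = 0.0100604
  L_C = 1.2·e^(−1.2·5.47) = 1.2·e^(−6.5640) = 0.00169228
Multiply by the mixture weights:
  w_A·L_A = 0.24 × 0.0669749 = 0.016074
  w_B·L_B = 0.24 × 0.0100604 = 0.00241451
  w_C·L_C = 0.52 × 0.00169228 = 0.000879986
Denominator: 0.016074 + 0.00241451 + 0.000879986 = 0.0193685
Responsibility of Component A: 0.016074 / 0.0193685 ≈ 0.830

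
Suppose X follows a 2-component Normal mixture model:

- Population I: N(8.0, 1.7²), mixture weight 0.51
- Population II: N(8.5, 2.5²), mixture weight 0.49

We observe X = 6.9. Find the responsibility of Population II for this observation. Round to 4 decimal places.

0.3962

Posterior ∝ prior × likelihood, so P(k | x) ∝ π_k f_k(x); normalise over all components.
Normal densities:
  p_I = 0.190346
  p_II = 0.130025
Prior × likelihood for each component:
  π_I·p_I = 0.51 × 0.190346 = 0.0970767
  π_II·p_II = 0.49 × 0.130025 = 0.0637122
Evidence: 0.0970767 + 0.0637122 = 0.160789
Responsibility of Population II: 0.0637122 / 0.160789 ≈ 0.3962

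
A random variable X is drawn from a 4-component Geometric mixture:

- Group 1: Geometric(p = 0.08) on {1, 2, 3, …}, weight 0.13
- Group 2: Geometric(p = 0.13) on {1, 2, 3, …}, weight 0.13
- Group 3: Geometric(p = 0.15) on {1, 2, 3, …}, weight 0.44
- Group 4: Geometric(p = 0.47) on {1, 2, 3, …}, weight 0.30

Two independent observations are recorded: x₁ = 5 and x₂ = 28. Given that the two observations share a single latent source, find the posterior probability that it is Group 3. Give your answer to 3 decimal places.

Apply Bayes' rule: the posterior for each component is proportional to its prior times its likelihood at x.
Since both observations come from the same component, the likelihood for component k is f_k(x₁)·f_k(x₂).
  L_1 = [0.08·(1−0.08)^4 = 0.08·0.716393 = 0.0573114] × [0.00842095] = 0.000482617
  L_2 = [0.13·(1−0.13)^4 = 0.13·0.572898 = 0.0744767] × [0.00302666] = 0.000225415
  L_3 = [0.15·(1−0.15)^4 = 0.15·0.522006 = 0.0783009] × [0.00186381] = 0.000145938
  L_4 = [0.47·(1−0.47)^4 = 0.47·0.0789048 = 0.0370853] × [1.68868e-08] = 6.2625e-10
Prior × likelihood for each component:
  π_1·L_1 = 0.13 × 0.000482617 = 6.27402e-05
  π_2·L_2 = 0.13 × 0.000225415 = 2.9304e-05
  π_3·L_3 = 0.44 × 0.000145938 = 6.42128e-05
  π_4·L_4 = 0.30 × 6.2625e-10 = 1.87875e-10
Sum: 6.27402e-05 + 2.9304e-05 + 6.42128e-05 + 1.87875e-10 = 0.000156257
Responsibility of Group 3: 6.42128e-05 / 0.000156257 ≈ 0.411

0.411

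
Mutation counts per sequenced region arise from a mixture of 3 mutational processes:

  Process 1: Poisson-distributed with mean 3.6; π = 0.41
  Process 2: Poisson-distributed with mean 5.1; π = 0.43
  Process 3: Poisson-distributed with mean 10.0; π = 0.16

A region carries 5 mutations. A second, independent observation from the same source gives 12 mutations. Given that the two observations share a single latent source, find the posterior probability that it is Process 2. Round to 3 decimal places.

0.335

Apply Bayes' rule: the posterior for each component is proportional to its prior times its likelihood at x.
Since both observations come from the same component, the likelihood for component k is f_k(x₁)·f_k(x₂).
  f_1 = [e^(−3.6)·3.6^5/5! = 0.13768] × [0.000270292] = 3.72138e-05
  f_2 = [e^(−5.1)·5.1^5/5! = 0.175294] × [0.00394097] = 0.00069083
  f_3 = [e^(−10.0)·10.0^5/5! = 0.0378333] × [0.0947803] = 0.00358585
Weight by the priors:
  w_1·f_1 = 0.41 × 3.72138e-05 = 1.52577e-05
  w_2·f_2 = 0.43 × 0.00069083 = 0.000297057
  w_3·f_3 = 0.16 × 0.00358585 = 0.000573736
Sum: 1.52577e-05 + 0.000297057 + 0.000573736 = 0.000886051
P(Process 2 | x) = 0.000297057 / 0.000886051 ≈ 0.335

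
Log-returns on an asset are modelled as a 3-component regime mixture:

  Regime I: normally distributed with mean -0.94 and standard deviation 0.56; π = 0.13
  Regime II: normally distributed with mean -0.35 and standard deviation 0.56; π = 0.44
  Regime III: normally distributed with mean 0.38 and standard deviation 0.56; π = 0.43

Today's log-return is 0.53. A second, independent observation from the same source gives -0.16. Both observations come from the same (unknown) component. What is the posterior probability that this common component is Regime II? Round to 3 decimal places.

0.316

Apply Bayes' rule: the posterior for each component is proportional to its prior times its likelihood at x.
Since both observations come from the same component, the likelihood for component k is f_k(x₁)·f_k(x₂).
  f_I = [(1/(0.56·√(2π)))·exp(−(0.53−-0.94)²/(2·0.56²)) = 0.712397·exp(-3.44531) = 0.0227218] × [0.270051] = 0.00613603
  f_II = [(1/(0.56·√(2π)))·exp(−(0.53−-0.35)²/(2·0.56²)) = 0.712397·exp(-1.23469) = 0.207253] × [0.672551] = 0.139388
  f_III = [(1/(0.56·√(2π)))·exp(−(0.53−0.38)²/(2·0.56²)) = 0.712397·exp(-0.03587) = 0.687294] × [0.447516] = 0.307575
Weight by the priors:
  π_I·f_I = 0.13 × 0.00613603 = 0.000797683
  π_II·f_II = 0.44 × 0.139388 = 0.0613309
  π_III·f_III = 0.43 × 0.307575 = 0.132257
Normaliser: 0.000797683 + 0.0613309 + 0.132257 = 0.194386
P(Regime II | x₁, x₂) = 0.0613309 / 0.194386 ≈ 0.316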